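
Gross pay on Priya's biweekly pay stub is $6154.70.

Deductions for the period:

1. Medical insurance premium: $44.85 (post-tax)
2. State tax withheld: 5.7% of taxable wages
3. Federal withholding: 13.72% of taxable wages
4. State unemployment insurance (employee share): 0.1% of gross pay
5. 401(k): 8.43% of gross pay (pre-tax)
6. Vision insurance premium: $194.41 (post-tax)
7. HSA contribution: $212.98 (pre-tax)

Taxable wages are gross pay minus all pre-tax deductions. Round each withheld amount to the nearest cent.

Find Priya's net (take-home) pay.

HSA contribution: $212.98
401(k): $6154.70 × 0.0843 = $518.84
Pre-tax total = $212.98 + $518.84 = $731.82
Taxable wages = $6154.70 − $731.82 = $5422.88
Federal withholding: $5422.88 × 0.1372 = $744.02
State tax withheld: $5422.88 × 0.057 = $309.10
State unemployment insurance (employee share): $6154.70 × 0.001 = $6.15
Medical insurance premium: $44.85
Vision insurance premium: $194.41
Total deductions = $212.98 + $518.84 + $744.02 + $309.10 + $6.15 + $44.85 + $194.41 = $2030.35
Net pay = $6154.70 − $2030.35 = $4124.35

$4124.35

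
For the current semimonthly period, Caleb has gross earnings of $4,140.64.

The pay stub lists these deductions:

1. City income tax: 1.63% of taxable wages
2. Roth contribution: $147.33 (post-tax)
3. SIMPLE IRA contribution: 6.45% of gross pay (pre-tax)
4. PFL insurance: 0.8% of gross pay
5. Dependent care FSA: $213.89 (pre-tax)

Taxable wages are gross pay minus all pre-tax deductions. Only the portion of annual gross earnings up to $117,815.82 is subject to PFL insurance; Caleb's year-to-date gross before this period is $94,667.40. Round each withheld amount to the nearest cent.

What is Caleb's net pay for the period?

$3,419.57

SIMPLE IRA contribution: $4,140.64 × 0.0645 = $267.07
Dependent care FSA: $213.89
Pre-tax total = $267.07 + $213.89 = $480.96
Taxable wages = $4,140.64 − $480.96 = $3,659.68
City income tax: $3,659.68 × 0.0163 = $59.65
PFL insurance: cap not yet reached, full $4,140.64 is subject → $4,140.64 × 0.008 = $33.13
Roth contribution: $147.33
Total deductions = $267.07 + $213.89 + $59.65 + $33.13 + $147.33 = $721.07
Net pay = $4,140.64 − $721.07 = $3,419.57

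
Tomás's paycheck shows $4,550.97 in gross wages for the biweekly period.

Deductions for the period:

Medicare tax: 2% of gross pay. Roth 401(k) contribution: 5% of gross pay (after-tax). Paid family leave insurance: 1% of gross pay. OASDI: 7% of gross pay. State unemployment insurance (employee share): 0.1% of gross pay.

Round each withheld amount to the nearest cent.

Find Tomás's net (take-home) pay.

$3,863.77

Paid family leave insurance: $4,550.97 × 0.01 = $45.51
State unemployment insurance (employee share): $4,550.97 × 0.001 = $4.55
OASDI: $4,550.97 × 0.07 = $318.57
Medicare tax: $4,550.97 × 0.02 = $91.02
Roth 401(k) contribution: $4,550.97 × 0.05 = $227.55
Total deductions = $45.51 + $4.55 + $318.57 + $91.02 + $227.55 = $687.20
Net pay = $4,550.97 − $687.20 = $3,863.77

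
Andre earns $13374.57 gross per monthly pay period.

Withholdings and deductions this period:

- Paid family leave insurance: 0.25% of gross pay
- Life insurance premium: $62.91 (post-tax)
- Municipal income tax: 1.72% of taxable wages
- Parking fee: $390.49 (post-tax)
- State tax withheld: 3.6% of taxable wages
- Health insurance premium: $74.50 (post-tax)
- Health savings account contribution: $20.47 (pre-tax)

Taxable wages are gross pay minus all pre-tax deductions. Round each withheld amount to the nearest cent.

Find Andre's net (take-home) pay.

$12082.32

Health savings account contribution: $20.47
Taxable wages = $13374.57 − $20.47 = $13354.10
Municipal income tax: $13354.10 × 0.0172 = $229.69
State tax withheld: $13354.10 × 0.036 = $480.75
Paid family leave insurance: $13374.57 × 0.0025 = $33.44
Life insurance premium: $62.91
Health insurance premium: $74.50
Parking fee: $390.49
Total deductions = $20.47 + $229.69 + $480.75 + $33.44 + $62.91 + $74.50 + $390.49 = $1292.25
Net pay = $13374.57 − $1292.25 = $12082.32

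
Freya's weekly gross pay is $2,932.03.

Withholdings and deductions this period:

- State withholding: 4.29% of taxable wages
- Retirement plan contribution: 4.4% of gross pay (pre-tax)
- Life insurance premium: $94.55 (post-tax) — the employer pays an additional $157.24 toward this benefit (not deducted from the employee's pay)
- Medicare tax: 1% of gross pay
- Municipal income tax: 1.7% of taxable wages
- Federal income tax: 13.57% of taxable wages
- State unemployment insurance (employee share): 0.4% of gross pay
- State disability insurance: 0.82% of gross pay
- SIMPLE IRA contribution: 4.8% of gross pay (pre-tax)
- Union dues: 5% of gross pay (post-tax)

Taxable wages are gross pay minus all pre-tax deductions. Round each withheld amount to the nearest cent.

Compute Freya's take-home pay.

Retirement plan contribution: $2,932.03 × 0.044 = $129.01
SIMPLE IRA contribution: $2,932.03 × 0.048 = $140.74
Pre-tax total = $129.01 + $140.74 = $269.75
Taxable wages = $2,932.03 − $269.75 = $2,662.28
Municipal income tax: $2,662.28 × 0.017 = $45.26
State withholding: $2,662.28 × 0.0429 = $114.21
Federal income tax: $2,662.28 × 0.1357 = $361.27
State disability insurance: $2,932.03 × 0.0082 = $24.04
State unemployment insurance (employee share): $2,932.03 × 0.004 = $11.73
Medicare tax: $2,932.03 × 0.01 = $29.32
Union dues: $2,932.03 × 0.05 = $146.60
Life insurance premium: $94.55
(Employer's $157.24 toward life insurance premium is not withheld from the employee.)
Total deductions = $129.01 + $140.74 + $45.26 + $114.21 + $361.27 + $24.04 + $11.73 + $29.32 + $146.60 + $94.55 = $1,096.73
Net pay = $2,932.03 − $1,096.73 = $1,835.30

$1,835.30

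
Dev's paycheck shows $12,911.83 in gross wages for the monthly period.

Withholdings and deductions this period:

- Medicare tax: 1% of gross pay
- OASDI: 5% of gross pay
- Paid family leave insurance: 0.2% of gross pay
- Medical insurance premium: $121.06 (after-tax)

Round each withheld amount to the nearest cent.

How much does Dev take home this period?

$11,990.24

Paid family leave insurance: $12,911.83 × 0.002 = $25.82
OASDI: $12,911.83 × 0.05 = $645.59
Medicare tax: $12,911.83 × 0.01 = $129.12
Medical insurance premium: $121.06
Total deductions = $25.82 + $645.59 + $129.12 + $121.06 = $921.59
Net pay = $12,911.83 − $921.59 = $11,990.24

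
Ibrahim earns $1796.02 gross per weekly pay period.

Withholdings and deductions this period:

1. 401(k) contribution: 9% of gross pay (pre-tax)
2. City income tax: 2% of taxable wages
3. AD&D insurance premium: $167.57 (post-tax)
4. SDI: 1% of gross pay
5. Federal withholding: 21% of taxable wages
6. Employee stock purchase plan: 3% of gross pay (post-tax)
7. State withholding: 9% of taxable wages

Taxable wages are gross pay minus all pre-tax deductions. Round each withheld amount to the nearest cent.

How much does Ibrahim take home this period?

$871.97

401(k) contribution: $1796.02 × 0.09 = $161.64
Taxable wages = $1796.02 − $161.64 = $1634.38
Federal withholding: $1634.38 × 0.21 = $343.22
City income tax: $1634.38 × 0.02 = $32.69
State withholding: $1634.38 × 0.09 = $147.09
SDI: $1796.02 × 0.01 = $17.96
AD&D insurance premium: $167.57
Employee stock purchase plan: $1796.02 × 0.03 = $53.88
Total deductions = $161.64 + $343.22 + $32.69 + $147.09 + $17.96 + $167.57 + $53.88 = $924.05
Net pay = $1796.02 − $924.05 = $871.97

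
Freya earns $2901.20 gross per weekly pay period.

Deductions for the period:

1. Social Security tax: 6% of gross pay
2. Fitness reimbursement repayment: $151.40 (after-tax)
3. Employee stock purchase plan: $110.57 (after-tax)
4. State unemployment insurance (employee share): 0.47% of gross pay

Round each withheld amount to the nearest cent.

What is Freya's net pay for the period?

$2451.52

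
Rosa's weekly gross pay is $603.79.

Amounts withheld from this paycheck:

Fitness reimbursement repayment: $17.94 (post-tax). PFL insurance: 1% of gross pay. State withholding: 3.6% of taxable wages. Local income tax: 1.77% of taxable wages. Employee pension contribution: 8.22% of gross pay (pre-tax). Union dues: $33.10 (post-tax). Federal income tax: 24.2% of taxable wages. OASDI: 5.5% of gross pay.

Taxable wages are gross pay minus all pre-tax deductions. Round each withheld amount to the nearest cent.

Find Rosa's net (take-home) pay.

Employee pension contribution: $603.79 × 0.0822 = $49.63
Taxable wages = $603.79 − $49.63 = $554.16
State withholding: $554.16 × 0.036 = $19.95
Local income tax: $554.16 × 0.0177 = $9.81
Federal income tax: $554.16 × 0.242 = $134.11
OASDI: $603.79 × 0.055 = $33.21
PFL insurance: $603.79 × 0.01 = $6.04
Fitness reimbursement repayment: $17.94
Union dues: $33.10
Total deductions = $49.63 + $19.95 + $9.81 + $134.11 + $33.21 + $6.04 + $17.94 + $33.10 = $303.79
Net pay = $603.79 − $303.79 = $300.00

$300.00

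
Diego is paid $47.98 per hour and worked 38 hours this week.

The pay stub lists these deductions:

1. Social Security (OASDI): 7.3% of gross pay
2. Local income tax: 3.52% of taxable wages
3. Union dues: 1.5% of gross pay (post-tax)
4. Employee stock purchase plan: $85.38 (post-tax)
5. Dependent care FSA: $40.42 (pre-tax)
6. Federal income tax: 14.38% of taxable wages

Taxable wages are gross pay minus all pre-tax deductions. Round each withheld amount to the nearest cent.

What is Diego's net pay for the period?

$1,217.86

Gross pay: 38 × $47.98 = $1,823.24
Dependent care FSA: $40.42
Taxable wages = $1,823.24 − $40.42 = $1,782.82
Federal income tax: $1,782.82 × 0.1438 = $256.37
Local income tax: $1,782.82 × 0.0352 = $62.76
Social Security (OASDI): $1,823.24 × 0.073 = $133.10
Union dues: $1,823.24 × 0.015 = $27.35
Employee stock purchase plan: $85.38
Total deductions = $40.42 + $256.37 + $62.76 + $133.10 + $27.35 + $85.38 = $605.38
Net pay = $1,823.24 − $605.38 = $1,217.86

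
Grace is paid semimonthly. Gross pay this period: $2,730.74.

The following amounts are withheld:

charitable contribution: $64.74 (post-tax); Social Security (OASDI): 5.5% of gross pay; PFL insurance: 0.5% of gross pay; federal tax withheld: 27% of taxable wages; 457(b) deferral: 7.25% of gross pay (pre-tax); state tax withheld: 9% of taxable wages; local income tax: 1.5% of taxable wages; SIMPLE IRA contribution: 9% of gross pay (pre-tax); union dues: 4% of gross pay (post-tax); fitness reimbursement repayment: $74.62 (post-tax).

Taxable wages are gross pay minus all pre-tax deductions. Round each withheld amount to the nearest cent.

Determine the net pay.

$1,016.94

457(b) deferral: $2,730.74 × 0.0725 = $197.98
SIMPLE IRA contribution: $2,730.74 × 0.09 = $245.77
Pre-tax total = $197.98 + $245.77 = $443.75
Taxable wages = $2,730.74 − $443.75 = $2,286.99
Local income tax: $2,286.99 × 0.015 = $34.30
State tax withheld: $2,286.99 × 0.09 = $205.83
Federal tax withheld: $2,286.99 × 0.27 = $617.49
Social Security (OASDI): $2,730.74 × 0.055 = $150.19
PFL insurance: $2,730.74 × 0.005 = $13.65
Union dues: $2,730.74 × 0.04 = $109.23
Charitable contribution: $64.74
Fitness reimbursement repayment: $74.62
Total deductions = $197.98 + $245.77 + $34.30 + $205.83 + $617.49 + $150.19 + $13.65 + $109.23 + $64.74 + $74.62 = $1,713.80
Net pay = $2,730.74 − $1,713.80 = $1,016.94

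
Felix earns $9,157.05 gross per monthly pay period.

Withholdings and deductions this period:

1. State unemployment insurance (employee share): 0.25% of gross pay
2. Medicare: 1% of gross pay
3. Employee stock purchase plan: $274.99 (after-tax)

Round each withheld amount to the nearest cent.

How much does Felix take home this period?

$8,767.60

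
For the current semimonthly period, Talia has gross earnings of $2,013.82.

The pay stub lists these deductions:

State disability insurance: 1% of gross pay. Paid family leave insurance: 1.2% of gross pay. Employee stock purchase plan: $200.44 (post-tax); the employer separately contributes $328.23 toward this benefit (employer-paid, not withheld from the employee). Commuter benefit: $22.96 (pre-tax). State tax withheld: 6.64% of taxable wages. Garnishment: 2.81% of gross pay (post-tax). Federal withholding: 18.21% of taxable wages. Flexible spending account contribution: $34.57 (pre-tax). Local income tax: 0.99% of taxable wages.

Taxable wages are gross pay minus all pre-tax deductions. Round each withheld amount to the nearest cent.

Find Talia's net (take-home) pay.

$1,149.44

Commuter benefit: $22.96
Flexible spending account contribution: $34.57
Pre-tax total = $22.96 + $34.57 = $57.53
Taxable wages = $2,013.82 − $57.53 = $1,956.29
Local income tax: $1,956.29 × 0.0099 = $19.37
State tax withheld: $1,956.29 × 0.0664 = $129.90
Federal withholding: $1,956.29 × 0.1821 = $356.24
State disability insurance: $2,013.82 × 0.01 = $20.14
Paid family leave insurance: $2,013.82 × 0.012 = $24.17
Garnishment: $2,013.82 × 0.0281 = $56.59
Employee stock purchase plan: $200.44
(Employer's $328.23 toward employee stock purchase plan is not withheld from the employee.)
Total deductions = $22.96 + $34.57 + $19.37 + $129.90 + $356.24 + $20.14 + $24.17 + $56.59 + $200.44 = $864.38
Net pay = $2,013.82 − $864.38 = $1,149.44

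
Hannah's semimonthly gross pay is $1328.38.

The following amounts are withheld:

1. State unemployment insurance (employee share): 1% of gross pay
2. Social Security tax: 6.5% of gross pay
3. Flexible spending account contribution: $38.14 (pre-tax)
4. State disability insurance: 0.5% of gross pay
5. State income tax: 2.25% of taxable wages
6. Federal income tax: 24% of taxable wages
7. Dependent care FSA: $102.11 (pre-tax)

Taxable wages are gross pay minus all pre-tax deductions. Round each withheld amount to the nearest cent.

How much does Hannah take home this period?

Dependent care FSA: $102.11
Flexible spending account contribution: $38.14
Pre-tax total = $102.11 + $38.14 = $140.25
Taxable wages = $1328.38 − $140.25 = $1188.13
State income tax: $1188.13 × 0.0225 = $26.73
Federal income tax: $1188.13 × 0.24 = $285.15
Social Security tax: $1328.38 × 0.065 = $86.34
State unemployment insurance (employee share): $1328.38 × 0.01 = $13.28
State disability insurance: $1328.38 × 0.005 = $6.64
Total deductions = $102.11 + $38.14 + $26.73 + $285.15 + $86.34 + $13.28 + $6.64 = $558.39
Net pay = $1328.38 − $558.39 = $769.99

$769.99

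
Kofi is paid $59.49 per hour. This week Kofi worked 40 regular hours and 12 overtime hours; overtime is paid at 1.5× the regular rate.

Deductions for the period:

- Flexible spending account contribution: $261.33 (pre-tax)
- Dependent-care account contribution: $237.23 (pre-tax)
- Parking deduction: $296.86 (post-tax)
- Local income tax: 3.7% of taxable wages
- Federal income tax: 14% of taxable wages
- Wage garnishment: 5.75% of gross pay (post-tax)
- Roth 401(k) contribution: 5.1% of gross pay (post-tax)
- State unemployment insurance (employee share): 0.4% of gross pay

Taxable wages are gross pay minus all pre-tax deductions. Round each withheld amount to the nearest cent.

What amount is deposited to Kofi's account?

$1,744.35

Regular pay: 40 × $59.49 = $2,379.60
Overtime pay: 12 × $59.49 × 1.5 = $1,070.82
Gross pay = $2,379.60 + $1,070.82 = $3,450.42
Dependent-care account contribution: $237.23
Flexible spending account contribution: $261.33
Pre-tax total = $237.23 + $261.33 = $498.56
Taxable wages = $3,450.42 − $498.56 = $2,951.86
Local income tax: $2,951.86 × 0.037 = $109.22
Federal income tax: $2,951.86 × 0.14 = $413.26
State unemployment insurance (employee share): $3,450.42 × 0.004 = $13.80
Parking deduction: $296.86
Roth 401(k) contribution: $3,450.42 × 0.051 = $175.97
Wage garnishment: $3,450.42 × 0.0575 = $198.40
Total deductions = $237.23 + $261.33 + $109.22 + $413.26 + $13.80 + $296.86 + $175.97 + $198.40 = $1,706.07
Net pay = $3,450.42 − $1,706.07 = $1,744.35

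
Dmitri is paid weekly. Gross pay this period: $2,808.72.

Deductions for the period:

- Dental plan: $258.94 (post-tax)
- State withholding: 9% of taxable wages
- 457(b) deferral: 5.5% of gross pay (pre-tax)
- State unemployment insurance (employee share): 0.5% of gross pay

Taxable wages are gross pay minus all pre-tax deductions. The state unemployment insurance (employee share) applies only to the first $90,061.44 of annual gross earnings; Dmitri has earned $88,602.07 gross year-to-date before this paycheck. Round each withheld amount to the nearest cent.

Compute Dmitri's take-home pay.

457(b) deferral: $2,808.72 × 0.055 = $154.48
Taxable wages = $2,808.72 − $154.48 = $2,654.24
State withholding: $2,654.24 × 0.09 = $238.88
State unemployment insurance (employee share): only $90,061.44 − $88,602.07 = $1,459.37 of this check is subject → $1,459.37 × 0.005 = $7.30
Dental plan: $258.94
Total deductions = $154.48 + $238.88 + $7.30 + $258.94 = $659.60
Net pay = $2,808.72 − $659.60 = $2,149.12

$2,149.12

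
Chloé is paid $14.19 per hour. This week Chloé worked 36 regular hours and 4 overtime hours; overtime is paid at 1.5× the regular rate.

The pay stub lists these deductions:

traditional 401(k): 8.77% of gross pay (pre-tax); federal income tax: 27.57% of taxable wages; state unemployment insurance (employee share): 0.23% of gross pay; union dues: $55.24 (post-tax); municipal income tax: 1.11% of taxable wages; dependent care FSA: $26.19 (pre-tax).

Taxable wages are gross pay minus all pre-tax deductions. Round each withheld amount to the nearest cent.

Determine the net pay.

Regular pay: 36 × $14.19 = $510.84
Overtime pay: 4 × $14.19 × 1.5 = $85.14
Gross pay = $510.84 + $85.14 = $595.98
Traditional 401(k): $595.98 × 0.0877 = $52.27
Dependent care FSA: $26.19
Pre-tax total = $52.27 + $26.19 = $78.46
Taxable wages = $595.98 − $78.46 = $517.52
Federal income tax: $517.52 × 0.2757 = $142.68
Municipal income tax: $517.52 × 0.0111 = $5.74
State unemployment insurance (employee share): $595.98 × 0.0023 = $1.37
Union dues: $55.24
Total deductions = $52.27 + $26.19 + $142.68 + $5.74 + $1.37 + $55.24 = $283.49
Net pay = $595.98 − $283.49 = $312.49

$312.49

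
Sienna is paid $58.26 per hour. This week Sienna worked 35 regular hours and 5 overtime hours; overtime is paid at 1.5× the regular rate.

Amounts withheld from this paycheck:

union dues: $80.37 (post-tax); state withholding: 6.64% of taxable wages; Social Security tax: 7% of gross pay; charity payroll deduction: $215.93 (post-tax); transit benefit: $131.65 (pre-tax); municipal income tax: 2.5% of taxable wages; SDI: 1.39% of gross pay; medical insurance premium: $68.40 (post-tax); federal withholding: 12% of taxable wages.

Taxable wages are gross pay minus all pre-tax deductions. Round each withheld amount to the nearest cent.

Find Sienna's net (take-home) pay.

Regular pay: 35 × $58.26 = $2039.10
Overtime pay: 5 × $58.26 × 1.5 = $436.95
Gross pay = $2039.10 + $436.95 = $2476.05
Transit benefit: $131.65
Taxable wages = $2476.05 − $131.65 = $2344.40
State withholding: $2344.40 × 0.0664 = $155.67
Municipal income tax: $2344.40 × 0.025 = $58.61
Federal withholding: $2344.40 × 0.12 = $281.33
SDI: $2476.05 × 0.0139 = $34.42
Social Security tax: $2476.05 × 0.07 = $173.32
Union dues: $80.37
Charity payroll deduction: $215.93
Medical insurance premium: $68.40
Total deductions = $131.65 + $155.67 + $58.61 + $281.33 + $34.42 + $173.32 + $80.37 + $215.93 + $68.40 = $1199.70
Net pay = $2476.05 − $1199.70 = $1276.35

$1276.35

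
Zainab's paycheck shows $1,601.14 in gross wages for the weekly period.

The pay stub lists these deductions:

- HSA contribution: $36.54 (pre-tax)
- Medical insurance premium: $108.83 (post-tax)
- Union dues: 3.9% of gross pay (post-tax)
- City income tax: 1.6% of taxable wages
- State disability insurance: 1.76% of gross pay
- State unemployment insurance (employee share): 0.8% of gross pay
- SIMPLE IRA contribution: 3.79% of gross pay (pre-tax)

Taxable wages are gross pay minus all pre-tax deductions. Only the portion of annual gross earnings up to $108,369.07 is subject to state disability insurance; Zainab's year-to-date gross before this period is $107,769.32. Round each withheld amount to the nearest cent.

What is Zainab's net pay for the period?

SIMPLE IRA contribution: $1,601.14 × 0.0379 = $60.68
HSA contribution: $36.54
Pre-tax total = $60.68 + $36.54 = $97.22
Taxable wages = $1,601.14 − $97.22 = $1,503.92
City income tax: $1,503.92 × 0.016 = $24.06
State disability insurance: only $108,369.07 − $107,769.32 = $599.75 of this check is subject → $599.75 × 0.0176 = $10.56
State unemployment insurance (employee share): $1,601.14 × 0.008 = $12.81
Medical insurance premium: $108.83
Union dues: $1,601.14 × 0.039 = $62.44
Total deductions = $60.68 + $36.54 + $24.06 + $10.56 + $12.81 + $108.83 + $62.44 = $315.92
Net pay = $1,601.14 − $315.92 = $1,285.22

$1,285.22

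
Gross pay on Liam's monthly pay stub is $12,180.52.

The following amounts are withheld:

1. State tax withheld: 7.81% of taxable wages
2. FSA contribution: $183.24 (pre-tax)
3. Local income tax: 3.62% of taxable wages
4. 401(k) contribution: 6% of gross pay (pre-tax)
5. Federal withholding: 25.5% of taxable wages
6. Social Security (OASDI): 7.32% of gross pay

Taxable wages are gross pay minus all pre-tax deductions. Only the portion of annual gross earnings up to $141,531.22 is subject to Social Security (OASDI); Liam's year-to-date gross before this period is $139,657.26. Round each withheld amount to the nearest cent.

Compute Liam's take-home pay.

$6,968.58

401(k) contribution: $12,180.52 × 0.06 = $730.83
FSA contribution: $183.24
Pre-tax total = $730.83 + $183.24 = $914.07
Taxable wages = $12,180.52 − $914.07 = $11,266.45
Local income tax: $11,266.45 × 0.0362 = $407.85
State tax withheld: $11,266.45 × 0.0781 = $879.91
Federal withholding: $11,266.45 × 0.255 = $2,872.94
Social Security (OASDI): only $141,531.22 − $139,657.26 = $1,873.96 of this check is subject → $1,873.96 × 0.0732 = $137.17
Total deductions = $730.83 + $183.24 + $407.85 + $879.91 + $2,872.94 + $137.17 = $5,211.94
Net pay = $12,180.52 − $5,211.94 = $6,968.58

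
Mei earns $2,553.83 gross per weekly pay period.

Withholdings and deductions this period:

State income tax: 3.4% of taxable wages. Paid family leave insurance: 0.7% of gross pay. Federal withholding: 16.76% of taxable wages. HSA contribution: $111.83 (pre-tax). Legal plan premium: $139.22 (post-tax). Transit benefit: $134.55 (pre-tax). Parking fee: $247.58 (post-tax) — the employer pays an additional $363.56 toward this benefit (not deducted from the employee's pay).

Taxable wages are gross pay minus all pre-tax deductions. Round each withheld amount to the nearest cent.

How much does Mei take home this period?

Transit benefit: $134.55
HSA contribution: $111.83
Pre-tax total = $134.55 + $111.83 = $246.38
Taxable wages = $2,553.83 − $246.38 = $2,307.45
State income tax: $2,307.45 × 0.034 = $78.45
Federal withholding: $2,307.45 × 0.1676 = $386.73
Paid family leave insurance: $2,553.83 × 0.007 = $17.88
Legal plan premium: $139.22
Parking fee: $247.58
(Employer's $363.56 toward parking fee is not withheld from the employee.)
Total deductions = $134.55 + $111.83 + $78.45 + $386.73 + $17.88 + $139.22 + $247.58 = $1,116.24
Net pay = $2,553.83 − $1,116.24 = $1,437.59

$1,437.59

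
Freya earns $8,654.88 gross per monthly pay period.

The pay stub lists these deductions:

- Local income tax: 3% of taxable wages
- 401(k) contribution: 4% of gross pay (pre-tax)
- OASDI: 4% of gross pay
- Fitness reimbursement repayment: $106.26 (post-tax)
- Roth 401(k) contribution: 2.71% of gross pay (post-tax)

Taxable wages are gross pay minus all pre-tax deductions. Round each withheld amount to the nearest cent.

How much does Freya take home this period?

$7,372.41

401(k) contribution: $8,654.88 × 0.04 = $346.20
Taxable wages = $8,654.88 − $346.20 = $8,308.68
Local income tax: $8,308.68 × 0.03 = $249.26
OASDI: $8,654.88 × 0.04 = $346.20
Roth 401(k) contribution: $8,654.88 × 0.0271 = $234.55
Fitness reimbursement repayment: $106.26
Total deductions = $346.20 + $249.26 + $346.20 + $234.55 + $106.26 = $1,282.47
Net pay = $8,654.88 − $1,282.47 = $7,372.41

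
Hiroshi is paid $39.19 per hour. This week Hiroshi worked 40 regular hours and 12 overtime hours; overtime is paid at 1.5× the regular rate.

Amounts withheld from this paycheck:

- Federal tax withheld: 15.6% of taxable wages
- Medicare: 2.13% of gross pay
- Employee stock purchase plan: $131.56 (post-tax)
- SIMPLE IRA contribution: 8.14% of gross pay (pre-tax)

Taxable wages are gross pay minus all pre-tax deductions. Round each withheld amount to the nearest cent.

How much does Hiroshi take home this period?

Regular pay: 40 × $39.19 = $1,567.60
Overtime pay: 12 × $39.19 × 1.5 = $705.42
Gross pay = $1,567.60 + $705.42 = $2,273.02
SIMPLE IRA contribution: $2,273.02 × 0.0814 = $185.02
Taxable wages = $2,273.02 − $185.02 = $2,088.00
Federal tax withheld: $2,088.00 × 0.156 = $325.73
Medicare: $2,273.02 × 0.0213 = $48.42
Employee stock purchase plan: $131.56
Total deductions = $185.02 + $325.73 + $48.42 + $131.56 = $690.73
Net pay = $2,273.02 − $690.73 = $1,582.29

$1,582.29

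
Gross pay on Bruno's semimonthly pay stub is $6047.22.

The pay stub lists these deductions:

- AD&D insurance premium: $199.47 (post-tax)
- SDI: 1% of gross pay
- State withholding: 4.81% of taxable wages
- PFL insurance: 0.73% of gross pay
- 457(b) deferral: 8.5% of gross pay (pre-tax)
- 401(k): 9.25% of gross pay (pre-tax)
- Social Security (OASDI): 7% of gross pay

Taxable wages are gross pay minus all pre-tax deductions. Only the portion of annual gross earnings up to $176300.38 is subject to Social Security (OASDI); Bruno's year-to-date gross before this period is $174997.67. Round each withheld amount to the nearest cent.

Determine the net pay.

401(k): $6047.22 × 0.0925 = $559.37
457(b) deferral: $6047.22 × 0.085 = $514.01
Pre-tax total = $559.37 + $514.01 = $1073.38
Taxable wages = $6047.22 − $1073.38 = $4973.84
State withholding: $4973.84 × 0.0481 = $239.24
SDI: $6047.22 × 0.01 = $60.47
PFL insurance: $6047.22 × 0.0073 = $44.14
Social Security (OASDI): only $176300.38 − $174997.67 = $1302.71 of this check is subject → $1302.71 × 0.07 = $91.19
AD&D insurance premium: $199.47
Total deductions = $559.37 + $514.01 + $239.24 + $60.47 + $44.14 + $91.19 + $199.47 = $1707.89
Net pay = $6047.22 − $1707.89 = $4339.33

$4339.33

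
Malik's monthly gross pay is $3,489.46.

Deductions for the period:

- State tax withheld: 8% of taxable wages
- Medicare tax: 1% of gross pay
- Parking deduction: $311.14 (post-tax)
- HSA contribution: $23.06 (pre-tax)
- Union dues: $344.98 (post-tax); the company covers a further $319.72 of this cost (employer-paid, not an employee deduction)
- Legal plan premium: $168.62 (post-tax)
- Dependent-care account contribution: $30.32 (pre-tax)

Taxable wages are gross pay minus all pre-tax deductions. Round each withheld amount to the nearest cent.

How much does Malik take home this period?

$2,301.56

HSA contribution: $23.06
Dependent-care account contribution: $30.32
Pre-tax total = $23.06 + $30.32 = $53.38
Taxable wages = $3,489.46 − $53.38 = $3,436.08
State tax withheld: $3,436.08 × 0.08 = $274.89
Medicare tax: $3,489.46 × 0.01 = $34.89
Union dues: $344.98
Parking deduction: $311.14
Legal plan premium: $168.62
(Employer's $319.72 toward union dues is not withheld from the employee.)
Total deductions = $23.06 + $30.32 + $274.89 + $34.89 + $344.98 + $311.14 + $168.62 = $1,187.90
Net pay = $3,489.46 − $1,187.90 = $2,301.56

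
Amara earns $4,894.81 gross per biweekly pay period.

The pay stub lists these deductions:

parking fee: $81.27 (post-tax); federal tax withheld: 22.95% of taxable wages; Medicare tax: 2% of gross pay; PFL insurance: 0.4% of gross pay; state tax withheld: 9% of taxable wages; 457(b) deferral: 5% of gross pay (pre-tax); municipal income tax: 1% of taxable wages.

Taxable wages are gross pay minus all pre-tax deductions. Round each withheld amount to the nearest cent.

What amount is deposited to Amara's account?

457(b) deferral: $4,894.81 × 0.05 = $244.74
Taxable wages = $4,894.81 − $244.74 = $4,650.07
Federal tax withheld: $4,650.07 × 0.2295 = $1,067.19
State tax withheld: $4,650.07 × 0.09 = $418.51
Municipal income tax: $4,650.07 × 0.01 = $46.50
PFL insurance: $4,894.81 × 0.004 = $19.58
Medicare tax: $4,894.81 × 0.02 = $97.90
Parking fee: $81.27
Total deductions = $244.74 + $1,067.19 + $418.51 + $46.50 + $19.58 + $97.90 + $81.27 = $1,975.69
Net pay = $4,894.81 − $1,975.69 = $2,919.12

$2,919.12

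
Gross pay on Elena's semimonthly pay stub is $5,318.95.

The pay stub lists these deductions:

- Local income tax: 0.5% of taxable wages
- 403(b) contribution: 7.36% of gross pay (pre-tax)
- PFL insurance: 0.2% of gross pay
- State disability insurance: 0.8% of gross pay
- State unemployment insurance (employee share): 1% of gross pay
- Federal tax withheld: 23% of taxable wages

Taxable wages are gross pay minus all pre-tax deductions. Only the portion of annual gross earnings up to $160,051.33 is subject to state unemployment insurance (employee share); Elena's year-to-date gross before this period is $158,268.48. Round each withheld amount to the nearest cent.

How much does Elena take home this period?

403(b) contribution: $5,318.95 × 0.0736 = $391.47
Taxable wages = $5,318.95 − $391.47 = $4,927.48
Federal tax withheld: $4,927.48 × 0.23 = $1,133.32
Local income tax: $4,927.48 × 0.005 = $24.64
PFL insurance: $5,318.95 × 0.002 = $10.64
State unemployment insurance (employee share): only $160,051.33 − $158,268.48 = $1,782.85 of this check is subject → $1,782.85 × 0.01 = $17.83
State disability insurance: $5,318.95 × 0.008 = $42.55
Total deductions = $391.47 + $1,133.32 + $24.64 + $10.64 + $17.83 + $42.55 = $1,620.45
Net pay = $5,318.95 − $1,620.45 = $3,698.50

$3,698.50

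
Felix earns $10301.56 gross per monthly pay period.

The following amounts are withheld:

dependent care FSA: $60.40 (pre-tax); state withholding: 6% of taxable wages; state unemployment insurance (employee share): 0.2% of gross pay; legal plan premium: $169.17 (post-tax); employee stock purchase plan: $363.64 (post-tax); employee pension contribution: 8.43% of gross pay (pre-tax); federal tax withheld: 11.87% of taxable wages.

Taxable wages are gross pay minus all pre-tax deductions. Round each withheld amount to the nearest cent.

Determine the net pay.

$7144.43

Employee pension contribution: $10301.56 × 0.0843 = $868.42
Dependent care FSA: $60.40
Pre-tax total = $868.42 + $60.40 = $928.82
Taxable wages = $10301.56 − $928.82 = $9372.74
Federal tax withheld: $9372.74 × 0.1187 = $1112.54
State withholding: $9372.74 × 0.06 = $562.36
State unemployment insurance (employee share): $10301.56 × 0.002 = $20.60
Legal plan premium: $169.17
Employee stock purchase plan: $363.64
Total deductions = $868.42 + $60.40 + $1112.54 + $562.36 + $20.60 + $169.17 + $363.64 = $3157.13
Net pay = $10301.56 − $3157.13 = $7144.43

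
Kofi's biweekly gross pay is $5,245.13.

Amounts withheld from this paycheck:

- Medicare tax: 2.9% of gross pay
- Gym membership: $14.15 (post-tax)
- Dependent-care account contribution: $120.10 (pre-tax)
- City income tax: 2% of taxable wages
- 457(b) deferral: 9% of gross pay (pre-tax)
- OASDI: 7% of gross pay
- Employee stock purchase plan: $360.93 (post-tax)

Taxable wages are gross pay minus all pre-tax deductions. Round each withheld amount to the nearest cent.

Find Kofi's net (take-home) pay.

$3,665.56

Dependent-care account contribution: $120.10
457(b) deferral: $5,245.13 × 0.09 = $472.06
Pre-tax total = $120.10 + $472.06 = $592.16
Taxable wages = $5,245.13 − $592.16 = $4,652.97
City income tax: $4,652.97 × 0.02 = $93.06
OASDI: $5,245.13 × 0.07 = $367.16
Medicare tax: $5,245.13 × 0.029 = $152.11
Gym membership: $14.15
Employee stock purchase plan: $360.93
Total deductions = $120.10 + $472.06 + $93.06 + $367.16 + $152.11 + $14.15 + $360.93 = $1,579.57
Net pay = $5,245.13 − $1,579.57 = $3,665.56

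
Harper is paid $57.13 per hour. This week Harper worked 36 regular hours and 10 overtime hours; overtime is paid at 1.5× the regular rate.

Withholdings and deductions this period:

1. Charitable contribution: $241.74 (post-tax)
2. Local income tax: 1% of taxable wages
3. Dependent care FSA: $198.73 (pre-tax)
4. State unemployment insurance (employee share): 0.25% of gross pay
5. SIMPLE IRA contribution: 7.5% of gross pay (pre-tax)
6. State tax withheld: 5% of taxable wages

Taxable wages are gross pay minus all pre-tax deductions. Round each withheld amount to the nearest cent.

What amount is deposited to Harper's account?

Regular pay: 36 × $57.13 = $2,056.68
Overtime pay: 10 × $57.13 × 1.5 = $856.95
Gross pay = $2,056.68 + $856.95 = $2,913.63
SIMPLE IRA contribution: $2,913.63 × 0.075 = $218.52
Dependent care FSA: $198.73
Pre-tax total = $218.52 + $198.73 = $417.25
Taxable wages = $2,913.63 − $417.25 = $2,496.38
Local income tax: $2,496.38 × 0.01 = $24.96
State tax withheld: $2,496.38 × 0.05 = $124.82
State unemployment insurance (employee share): $2,913.63 × 0.0025 = $7.28
Charitable contribution: $241.74
Total deductions = $218.52 + $198.73 + $24.96 + $124.82 + $7.28 + $241.74 = $816.05
Net pay = $2,913.63 − $816.05 = $2,097.58

$2,097.58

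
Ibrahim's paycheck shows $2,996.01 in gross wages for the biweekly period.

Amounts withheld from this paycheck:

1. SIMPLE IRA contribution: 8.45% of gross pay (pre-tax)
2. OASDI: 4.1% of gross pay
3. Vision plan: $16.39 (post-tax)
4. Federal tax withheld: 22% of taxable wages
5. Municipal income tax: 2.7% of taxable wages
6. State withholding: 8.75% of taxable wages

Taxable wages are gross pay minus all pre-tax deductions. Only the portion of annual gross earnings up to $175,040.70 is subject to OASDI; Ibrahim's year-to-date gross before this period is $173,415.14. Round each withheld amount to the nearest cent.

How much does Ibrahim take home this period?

$1,742.32

SIMPLE IRA contribution: $2,996.01 × 0.0845 = $253.16
Taxable wages = $2,996.01 − $253.16 = $2,742.85
Federal tax withheld: $2,742.85 × 0.22 = $603.43
Municipal income tax: $2,742.85 × 0.027 = $74.06
State withholding: $2,742.85 × 0.0875 = $240.00
OASDI: only $175,040.70 − $173,415.14 = $1,625.56 of this check is subject → $1,625.56 × 0.041 = $66.65
Vision plan: $16.39
Total deductions = $253.16 + $603.43 + $74.06 + $240.00 + $66.65 + $16.39 = $1,253.69
Net pay = $2,996.01 − $1,253.69 = $1,742.32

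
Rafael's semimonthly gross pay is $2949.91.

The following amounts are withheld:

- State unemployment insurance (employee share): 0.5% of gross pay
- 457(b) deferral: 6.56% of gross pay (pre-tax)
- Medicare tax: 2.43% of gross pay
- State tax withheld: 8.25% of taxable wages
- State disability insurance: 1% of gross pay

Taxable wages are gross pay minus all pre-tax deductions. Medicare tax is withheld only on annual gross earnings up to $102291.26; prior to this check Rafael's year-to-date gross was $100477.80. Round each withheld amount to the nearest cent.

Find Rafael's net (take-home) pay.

$2440.68

457(b) deferral: $2949.91 × 0.0656 = $193.51
Taxable wages = $2949.91 − $193.51 = $2756.40
State tax withheld: $2756.40 × 0.0825 = $227.40
State disability insurance: $2949.91 × 0.01 = $29.50
Medicare tax: only $102291.26 − $100477.80 = $1813.46 of this check is subject → $1813.46 × 0.0243 = $44.07
State unemployment insurance (employee share): $2949.91 × 0.005 = $14.75
Total deductions = $193.51 + $227.40 + $29.50 + $44.07 + $14.75 = $509.23
Net pay = $2949.91 − $509.23 = $2440.68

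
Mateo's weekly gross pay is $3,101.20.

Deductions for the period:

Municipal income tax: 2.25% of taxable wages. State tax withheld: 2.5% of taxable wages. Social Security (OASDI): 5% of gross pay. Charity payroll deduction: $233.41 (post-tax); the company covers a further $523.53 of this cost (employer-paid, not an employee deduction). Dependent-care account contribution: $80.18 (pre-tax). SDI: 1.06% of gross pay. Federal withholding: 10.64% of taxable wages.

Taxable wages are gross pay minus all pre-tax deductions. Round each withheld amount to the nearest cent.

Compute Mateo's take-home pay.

Dependent-care account contribution: $80.18
Taxable wages = $3,101.20 − $80.18 = $3,021.02
Federal withholding: $3,021.02 × 0.1064 = $321.44
Municipal income tax: $3,021.02 × 0.0225 = $67.97
State tax withheld: $3,021.02 × 0.025 = $75.53
Social Security (OASDI): $3,101.20 × 0.05 = $155.06
SDI: $3,101.20 × 0.0106 = $32.87
Charity payroll deduction: $233.41
(Employer's $523.53 toward charity payroll deduction is not withheld from the employee.)
Total deductions = $80.18 + $321.44 + $67.97 + $75.53 + $155.06 + $32.87 + $233.41 = $966.46
Net pay = $3,101.20 − $966.46 = $2,134.74

$2,134.74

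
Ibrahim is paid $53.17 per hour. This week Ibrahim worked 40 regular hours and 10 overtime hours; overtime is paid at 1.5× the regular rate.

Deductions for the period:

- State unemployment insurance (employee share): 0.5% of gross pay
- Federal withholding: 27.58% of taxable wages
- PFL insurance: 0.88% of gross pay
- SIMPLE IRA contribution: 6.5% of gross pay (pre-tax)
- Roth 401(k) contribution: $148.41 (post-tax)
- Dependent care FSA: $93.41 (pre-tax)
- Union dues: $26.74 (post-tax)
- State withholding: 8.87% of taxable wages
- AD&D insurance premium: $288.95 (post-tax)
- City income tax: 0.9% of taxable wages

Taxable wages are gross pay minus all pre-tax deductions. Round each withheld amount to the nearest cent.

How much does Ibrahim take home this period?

$1,150.05

Regular pay: 40 × $53.17 = $2,126.80
Overtime pay: 10 × $53.17 × 1.5 = $797.55
Gross pay = $2,126.80 + $797.55 = $2,924.35
SIMPLE IRA contribution: $2,924.35 × 0.065 = $190.08
Dependent care FSA: $93.41
Pre-tax total = $190.08 + $93.41 = $283.49
Taxable wages = $2,924.35 − $283.49 = $2,640.86
State withholding: $2,640.86 × 0.0887 = $234.24
City income tax: $2,640.86 × 0.009 = $23.77
Federal withholding: $2,640.86 × 0.2758 = $728.35
PFL insurance: $2,924.35 × 0.0088 = $25.73
State unemployment insurance (employee share): $2,924.35 × 0.005 = $14.62
AD&D insurance premium: $288.95
Roth 401(k) contribution: $148.41
Union dues: $26.74
Total deductions = $190.08 + $93.41 + $234.24 + $23.77 + $728.35 + $25.73 + $14.62 + $288.95 + $148.41 + $26.74 = $1,774.30
Net pay = $2,924.35 − $1,774.30 = $1,150.05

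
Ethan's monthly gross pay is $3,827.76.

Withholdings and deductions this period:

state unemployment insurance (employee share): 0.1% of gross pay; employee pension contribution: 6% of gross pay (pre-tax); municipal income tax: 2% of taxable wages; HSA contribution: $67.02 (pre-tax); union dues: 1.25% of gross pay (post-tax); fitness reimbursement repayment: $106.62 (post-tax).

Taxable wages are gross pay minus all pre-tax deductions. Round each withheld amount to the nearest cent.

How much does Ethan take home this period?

HSA contribution: $67.02
Employee pension contribution: $3,827.76 × 0.06 = $229.67
Pre-tax total = $67.02 + $229.67 = $296.69
Taxable wages = $3,827.76 − $296.69 = $3,531.07
Municipal income tax: $3,531.07 × 0.02 = $70.62
State unemployment insurance (employee share): $3,827.76 × 0.001 = $3.83
Fitness reimbursement repayment: $106.62
Union dues: $3,827.76 × 0.0125 = $47.85
Total deductions = $67.02 + $229.67 + $70.62 + $3.83 + $106.62 + $47.85 = $525.61
Net pay = $3,827.76 − $525.61 = $3,302.15

$3,302.15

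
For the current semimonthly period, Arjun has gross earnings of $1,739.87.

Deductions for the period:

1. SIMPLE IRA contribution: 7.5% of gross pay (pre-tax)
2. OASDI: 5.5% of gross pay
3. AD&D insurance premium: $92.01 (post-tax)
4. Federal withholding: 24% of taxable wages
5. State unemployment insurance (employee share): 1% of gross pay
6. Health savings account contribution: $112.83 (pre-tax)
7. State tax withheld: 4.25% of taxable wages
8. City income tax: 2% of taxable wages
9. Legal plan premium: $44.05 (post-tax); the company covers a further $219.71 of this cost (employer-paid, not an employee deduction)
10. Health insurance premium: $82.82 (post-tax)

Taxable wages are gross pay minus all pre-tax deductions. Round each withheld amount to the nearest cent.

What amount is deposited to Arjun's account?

SIMPLE IRA contribution: $1,739.87 × 0.075 = $130.49
Health savings account contribution: $112.83
Pre-tax total = $130.49 + $112.83 = $243.32
Taxable wages = $1,739.87 − $243.32 = $1,496.55
State tax withheld: $1,496.55 × 0.0425 = $63.60
City income tax: $1,496.55 × 0.02 = $29.93
Federal withholding: $1,496.55 × 0.24 = $359.17
OASDI: $1,739.87 × 0.055 = $95.69
State unemployment insurance (employee share): $1,739.87 × 0.01 = $17.40
Health insurance premium: $82.82
AD&D insurance premium: $92.01
Legal plan premium: $44.05
(Employer's $219.71 toward legal plan premium is not withheld from the employee.)
Total deductions = $130.49 + $112.83 + $63.60 + $29.93 + $359.17 + $95.69 + $17.40 + $82.82 + $92.01 + $44.05 = $1,027.99
Net pay = $1,739.87 − $1,027.99 = $711.88

$711.88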